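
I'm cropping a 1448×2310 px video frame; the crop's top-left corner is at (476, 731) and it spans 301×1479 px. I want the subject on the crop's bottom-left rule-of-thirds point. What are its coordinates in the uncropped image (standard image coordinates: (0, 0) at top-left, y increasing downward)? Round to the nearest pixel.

(576, 1717)

One third of the crop width 301 is 100.33 px.
One third of the crop height 1479 is 493.00 px.
The bottom-left point is one-third across and two-thirds down within the crop:
x = 476 + 1 × 100.33 ≈ 576; y = 731 + 2 × 493.00 ≈ 1717.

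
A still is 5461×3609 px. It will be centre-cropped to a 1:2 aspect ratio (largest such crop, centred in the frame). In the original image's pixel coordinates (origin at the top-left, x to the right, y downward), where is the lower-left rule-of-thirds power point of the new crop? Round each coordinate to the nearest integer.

5461/3609 > 1/2, so the 1:2 crop keeps the full height 3609 and trims width to 3609 × 1/2 = 1804.50 px.
Left offset = (5461 − 1804.50)/2 = 1828.25 px; top offset = 0.
Lower-left is one-third across and two-thirds down within the crop:
x = 1828.25 + 1 × 1804.50/3 ≈ 2430; y = 0.00 + 2 × 3609.00/3 ≈ 2406.

x = 2430 px, y = 2406 px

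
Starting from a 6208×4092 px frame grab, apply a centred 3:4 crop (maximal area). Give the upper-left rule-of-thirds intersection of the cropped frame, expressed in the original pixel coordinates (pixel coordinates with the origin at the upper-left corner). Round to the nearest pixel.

6208/4092 > 3/4, so the 3:4 crop keeps the full height 4092 and trims width to 4092 × 3/4 = 3069.00 px.
Left offset = (6208 − 3069.00)/2 = 1569.50 px; top offset = 0.
Upper-left is one-third across and one-third down within the crop:
x = 1569.50 + 1 × 3069.00/3 ≈ 2593; y = 0.00 + 1 × 4092.00/3 ≈ 1364.

x = 2593 px, y = 1364 px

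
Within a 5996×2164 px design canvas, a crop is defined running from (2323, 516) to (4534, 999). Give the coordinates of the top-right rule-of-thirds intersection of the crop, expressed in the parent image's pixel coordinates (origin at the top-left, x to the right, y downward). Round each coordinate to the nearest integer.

(3797, 677)

Crop width = 4534 − 2323 = 2211 px; one third is 737.00 px.
Crop height = 999 − 516 = 483 px; one third is 161.00 px.
The top-right point is two-thirds across and one-third down within the crop:
x = 2323 + 2 × 737.00 ≈ 3797; y = 516 + 1 × 161.00 ≈ 677.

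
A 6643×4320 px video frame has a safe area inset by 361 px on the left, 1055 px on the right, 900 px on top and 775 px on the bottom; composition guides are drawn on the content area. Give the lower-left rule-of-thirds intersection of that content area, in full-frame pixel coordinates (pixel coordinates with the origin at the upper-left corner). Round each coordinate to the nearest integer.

(2103, 2663)

Content width = 6643 − 361 − 1055 = 5227 px; content height = 4320 − 900 − 775 = 2645 px.
Lower-left is one-third across and two-thirds down within the content area.
x = 361 + 1 × 5227/3 = 361 + 1742.33 ≈ 2103
y = 900 + 2 × 2645/3 = 900 + 1763.33 ≈ 2663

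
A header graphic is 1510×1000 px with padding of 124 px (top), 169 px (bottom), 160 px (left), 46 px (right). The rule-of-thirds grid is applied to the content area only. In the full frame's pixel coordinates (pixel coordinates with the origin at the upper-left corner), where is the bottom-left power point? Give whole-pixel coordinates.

Content width = 1510 − 160 − 46 = 1304 px; content height = 1000 − 124 − 169 = 707 px.
Bottom-left is one-third across and two-thirds down within the content area.
x = 160 + 1 × 1304/3 = 160 + 434.67 ≈ 595
y = 124 + 2 × 707/3 = 124 + 471.33 ≈ 595

x = 595 px, y = 595 px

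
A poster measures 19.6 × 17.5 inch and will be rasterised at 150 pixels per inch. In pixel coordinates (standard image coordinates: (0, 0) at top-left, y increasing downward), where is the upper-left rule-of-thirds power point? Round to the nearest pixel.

(980, 875)

In pixels the canvas is 19.6 × 150 = 2940 wide and 17.5 × 150 = 2625 tall.
The upper-left point is one-third across and one-third down:
x = 1 × 2940/3 ≈ 980; y = 1 × 2625/3 ≈ 875.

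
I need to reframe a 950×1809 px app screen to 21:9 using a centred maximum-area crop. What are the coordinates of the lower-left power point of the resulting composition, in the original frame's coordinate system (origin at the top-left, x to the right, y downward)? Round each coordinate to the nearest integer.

950/1809 < 21/9, so the 21:9 crop keeps the full width 950 and trims height to 950 × 9/21 = 407.14 px.
Top offset = (1809 − 407.14)/2 = 700.93 px; left offset = 0.
Lower-left is one-third across and two-thirds down within the crop:
x = 0.00 + 1 × 950.00/3 ≈ 317; y = 700.93 + 2 × 407.14/3 ≈ 972.

(317, 972)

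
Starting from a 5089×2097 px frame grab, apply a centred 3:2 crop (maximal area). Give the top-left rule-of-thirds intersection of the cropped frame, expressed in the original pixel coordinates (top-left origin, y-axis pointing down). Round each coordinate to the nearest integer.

(2020, 699)

5089/2097 > 3/2, so the 3:2 crop keeps the full height 2097 and trims width to 2097 × 3/2 = 3145.50 px.
Left offset = (5089 − 3145.50)/2 = 971.75 px; top offset = 0.
Top-left is one-third across and one-third down within the crop:
x = 971.75 + 1 × 3145.50/3 ≈ 2020; y = 0.00 + 1 × 2097.00/3 ≈ 699.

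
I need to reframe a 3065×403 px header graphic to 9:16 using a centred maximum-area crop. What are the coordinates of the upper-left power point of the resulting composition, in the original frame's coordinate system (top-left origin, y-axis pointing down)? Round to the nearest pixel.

x = 1495 px, y = 134 px

3065/403 > 9/16, so the 9:16 crop keeps the full height 403 and trims width to 403 × 9/16 = 226.69 px.
Left offset = (3065 − 226.69)/2 = 1419.16 px; top offset = 0.
Upper-left is one-third across and one-third down within the crop:
x = 1419.16 + 1 × 226.69/3 ≈ 1495; y = 0.00 + 1 × 403.00/3 ≈ 134.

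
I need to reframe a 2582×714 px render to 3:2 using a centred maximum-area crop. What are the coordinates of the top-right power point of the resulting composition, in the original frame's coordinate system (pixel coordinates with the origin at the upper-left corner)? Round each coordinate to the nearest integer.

2582/714 > 3/2, so the 3:2 crop keeps the full height 714 and trims width to 714 × 3/2 = 1071.00 px.
Left offset = (2582 − 1071.00)/2 = 755.50 px; top offset = 0.
Top-right is two-thirds across and one-third down within the crop:
x = 755.50 + 2 × 1071.00/3 ≈ 1470; y = 0.00 + 1 × 714.00/3 ≈ 238.

(1470, 238)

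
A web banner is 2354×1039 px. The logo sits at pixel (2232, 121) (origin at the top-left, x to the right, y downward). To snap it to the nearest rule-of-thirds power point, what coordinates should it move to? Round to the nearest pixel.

(1569, 346)

Third lines: x ∈ {785, 1569}, y ∈ {346, 693}.
2232 is closer to x = 1569; 121 is closer to y = 346.
So the nearest intersection is the upper-right power point.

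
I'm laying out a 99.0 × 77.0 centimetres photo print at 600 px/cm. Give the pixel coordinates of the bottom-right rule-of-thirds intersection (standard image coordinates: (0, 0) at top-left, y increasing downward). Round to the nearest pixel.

In pixels the canvas is 99.0 × 600 = 59400 wide and 77.0 × 600 = 46200 tall.
The bottom-right point is two-thirds across and two-thirds down:
x = 2 × 59400/3 ≈ 39600; y = 2 × 46200/3 ≈ 30800.

(39600, 30800)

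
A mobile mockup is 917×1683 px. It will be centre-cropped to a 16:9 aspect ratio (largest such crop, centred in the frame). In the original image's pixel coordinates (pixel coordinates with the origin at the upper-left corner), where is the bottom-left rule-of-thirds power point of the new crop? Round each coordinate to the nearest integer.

917/1683 < 16/9, so the 16:9 crop keeps the full width 917 and trims height to 917 × 9/16 = 515.81 px.
Top offset = (1683 − 515.81)/2 = 583.59 px; left offset = 0.
Bottom-left is one-third across and two-thirds down within the crop:
x = 0.00 + 1 × 917.00/3 ≈ 306; y = 583.59 + 2 × 515.81/3 ≈ 927.

x = 306 px, y = 927 px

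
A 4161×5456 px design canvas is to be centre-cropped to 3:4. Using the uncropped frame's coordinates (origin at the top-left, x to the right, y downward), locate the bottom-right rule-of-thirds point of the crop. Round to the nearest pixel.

x = 2763 px, y = 3637 px

4161/5456 > 3/4, so the 3:4 crop keeps the full height 5456 and trims width to 5456 × 3/4 = 4092.00 px.
Left offset = (4161 − 4092.00)/2 = 34.50 px; top offset = 0.
Bottom-right is two-thirds across and two-thirds down within the crop:
x = 34.50 + 2 × 4092.00/3 ≈ 2763; y = 0.00 + 2 × 5456.00/3 ≈ 3637.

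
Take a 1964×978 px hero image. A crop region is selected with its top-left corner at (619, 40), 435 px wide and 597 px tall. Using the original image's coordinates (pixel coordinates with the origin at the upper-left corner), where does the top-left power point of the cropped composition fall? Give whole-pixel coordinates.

One third of the crop width 435 is 145.00 px.
One third of the crop height 597 is 199.00 px.
The top-left point is one-third across and one-third down within the crop:
x = 619 + 1 × 145.00 ≈ 764; y = 40 + 1 × 199.00 ≈ 239.

x = 764 px, y = 239 px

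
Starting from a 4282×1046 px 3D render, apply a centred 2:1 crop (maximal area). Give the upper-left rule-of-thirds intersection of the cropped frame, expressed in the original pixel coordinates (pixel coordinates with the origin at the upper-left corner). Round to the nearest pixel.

4282/1046 > 2/1, so the 2:1 crop keeps the full height 1046 and trims width to 1046 × 2/1 = 2092.00 px.
Left offset = (4282 − 2092.00)/2 = 1095.00 px; top offset = 0.
Upper-left is one-third across and one-third down within the crop:
x = 1095.00 + 1 × 2092.00/3 ≈ 1792; y = 0.00 + 1 × 1046.00/3 ≈ 349.

(1792, 349)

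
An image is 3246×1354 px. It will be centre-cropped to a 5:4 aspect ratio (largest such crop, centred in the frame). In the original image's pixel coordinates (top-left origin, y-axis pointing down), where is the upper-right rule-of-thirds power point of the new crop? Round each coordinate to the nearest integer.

3246/1354 > 5/4, so the 5:4 crop keeps the full height 1354 and trims width to 1354 × 5/4 = 1692.50 px.
Left offset = (3246 − 1692.50)/2 = 776.75 px; top offset = 0.
Upper-right is two-thirds across and one-third down within the crop:
x = 776.75 + 2 × 1692.50/3 ≈ 1905; y = 0.00 + 1 × 1354.00/3 ≈ 451.

(1905, 451)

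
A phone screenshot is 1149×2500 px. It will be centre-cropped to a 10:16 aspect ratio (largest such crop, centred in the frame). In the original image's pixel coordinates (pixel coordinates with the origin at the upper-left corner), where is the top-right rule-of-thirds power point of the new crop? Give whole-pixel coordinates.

1149/2500 < 10/16, so the 10:16 crop keeps the full width 1149 and trims height to 1149 × 16/10 = 1838.40 px.
Top offset = (2500 − 1838.40)/2 = 330.80 px; left offset = 0.
Top-right is two-thirds across and one-third down within the crop:
x = 0.00 + 2 × 1149.00/3 ≈ 766; y = 330.80 + 1 × 1838.40/3 ≈ 944.

x = 766 px, y = 944 px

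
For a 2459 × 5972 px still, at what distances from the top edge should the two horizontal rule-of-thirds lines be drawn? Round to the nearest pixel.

5972 / 3 = 1990.67, so the horizontal lines sit at one and two thirds of 5972.

y = 1991 px and y = 3981 px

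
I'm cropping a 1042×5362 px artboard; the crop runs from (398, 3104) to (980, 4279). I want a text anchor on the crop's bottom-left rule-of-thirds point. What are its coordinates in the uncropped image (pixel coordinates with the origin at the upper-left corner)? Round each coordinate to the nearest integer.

Crop width = 980 − 398 = 582 px; one third is 194.00 px.
Crop height = 4279 − 3104 = 1175 px; one third is 391.67 px.
The bottom-left point is one-third across and two-thirds down within the crop:
x = 398 + 1 × 194.00 ≈ 592; y = 3104 + 2 × 391.67 ≈ 3887.

x = 592 px, y = 3887 px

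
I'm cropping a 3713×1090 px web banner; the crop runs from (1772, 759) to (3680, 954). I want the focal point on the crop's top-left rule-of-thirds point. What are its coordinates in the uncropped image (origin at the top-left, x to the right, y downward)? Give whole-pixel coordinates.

x = 2408 px, y = 824 px

Crop width = 3680 − 1772 = 1908 px; one third is 636.00 px.
Crop height = 954 − 759 = 195 px; one third is 65.00 px.
The top-left point is one-third across and one-third down within the crop:
x = 1772 + 1 × 636.00 ≈ 2408; y = 759 + 1 × 65.00 ≈ 824.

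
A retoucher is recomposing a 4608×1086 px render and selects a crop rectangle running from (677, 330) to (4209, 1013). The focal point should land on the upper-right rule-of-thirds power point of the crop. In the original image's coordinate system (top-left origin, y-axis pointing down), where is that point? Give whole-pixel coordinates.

(3032, 558)

Crop width = 4209 − 677 = 3532 px; one third is 1177.33 px.
Crop height = 1013 − 330 = 683 px; one third is 227.67 px.
The upper-right point is two-thirds across and one-third down within the crop:
x = 677 + 2 × 1177.33 ≈ 3032; y = 330 + 1 × 227.67 ≈ 558.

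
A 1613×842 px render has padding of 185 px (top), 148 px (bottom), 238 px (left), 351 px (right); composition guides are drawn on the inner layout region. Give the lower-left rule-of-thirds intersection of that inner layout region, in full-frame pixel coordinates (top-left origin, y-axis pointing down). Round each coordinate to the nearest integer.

x = 579 px, y = 524 px

Content width = 1613 − 238 − 351 = 1024 px; content height = 842 − 185 − 148 = 509 px.
Lower-left is one-third across and two-thirds down within the inner layout region.
x = 238 + 1 × 1024/3 = 238 + 341.33 ≈ 579
y = 185 + 2 × 509/3 = 185 + 339.33 ≈ 524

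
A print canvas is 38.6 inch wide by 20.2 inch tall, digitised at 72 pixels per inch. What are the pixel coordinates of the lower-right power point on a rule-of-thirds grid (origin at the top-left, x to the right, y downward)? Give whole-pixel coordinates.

In pixels the canvas is 38.6 × 72 = 2779.2 wide and 20.2 × 72 = 1454.4 tall.
The lower-right point is two-thirds across and two-thirds down:
x = 2 × 2779.2/3 ≈ 1853; y = 2 × 1454.4/3 ≈ 970.

x = 1853 px, y = 970 px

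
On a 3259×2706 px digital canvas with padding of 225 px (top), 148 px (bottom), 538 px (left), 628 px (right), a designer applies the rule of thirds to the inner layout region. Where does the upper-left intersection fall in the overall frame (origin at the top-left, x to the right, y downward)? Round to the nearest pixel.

Content width = 3259 − 538 − 628 = 2093 px; content height = 2706 − 225 − 148 = 2333 px.
Upper-left is one-third across and one-third down within the inner layout region.
x = 538 + 1 × 2093/3 = 538 + 697.67 ≈ 1236
y = 225 + 1 × 2333/3 = 225 + 777.67 ≈ 1003

(1236, 1003)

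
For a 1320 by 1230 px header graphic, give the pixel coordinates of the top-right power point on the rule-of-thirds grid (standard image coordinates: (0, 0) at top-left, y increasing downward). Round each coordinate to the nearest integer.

The top-right point sits two-thirds of the way across and one-third of the way down.
x = 2 × 1320/3 ≈ 880; y = 1 × 1230/3 ≈ 410.

x = 880 px, y = 410 px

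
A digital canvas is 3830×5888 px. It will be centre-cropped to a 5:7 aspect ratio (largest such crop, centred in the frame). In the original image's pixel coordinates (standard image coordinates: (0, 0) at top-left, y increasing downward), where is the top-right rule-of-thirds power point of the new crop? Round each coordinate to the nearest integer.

3830/5888 < 5/7, so the 5:7 crop keeps the full width 3830 and trims height to 3830 × 7/5 = 5362.00 px.
Top offset = (5888 − 5362.00)/2 = 263.00 px; left offset = 0.
Top-right is two-thirds across and one-third down within the crop:
x = 0.00 + 2 × 3830.00/3 ≈ 2553; y = 263.00 + 1 × 5362.00/3 ≈ 2050.

x = 2553 px, y = 2050 px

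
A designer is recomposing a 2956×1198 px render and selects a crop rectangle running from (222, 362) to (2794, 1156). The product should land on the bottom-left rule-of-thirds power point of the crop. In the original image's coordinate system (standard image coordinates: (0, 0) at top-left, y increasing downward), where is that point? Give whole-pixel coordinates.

Crop width = 2794 − 222 = 2572 px; one third is 857.33 px.
Crop height = 1156 − 362 = 794 px; one third is 264.67 px.
The bottom-left point is one-third across and two-thirds down within the crop:
x = 222 + 1 × 857.33 ≈ 1079; y = 362 + 2 × 264.67 ≈ 891.

(1079, 891)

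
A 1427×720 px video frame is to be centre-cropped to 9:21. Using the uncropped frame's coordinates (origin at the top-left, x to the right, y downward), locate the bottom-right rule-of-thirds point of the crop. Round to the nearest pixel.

1427/720 > 9/21, so the 9:21 crop keeps the full height 720 and trims width to 720 × 9/21 = 308.57 px.
Left offset = (1427 − 308.57)/2 = 559.21 px; top offset = 0.
Bottom-right is two-thirds across and two-thirds down within the crop:
x = 559.21 + 2 × 308.57/3 ≈ 765; y = 0.00 + 2 × 720.00/3 ≈ 480.

x = 765 px, y = 480 px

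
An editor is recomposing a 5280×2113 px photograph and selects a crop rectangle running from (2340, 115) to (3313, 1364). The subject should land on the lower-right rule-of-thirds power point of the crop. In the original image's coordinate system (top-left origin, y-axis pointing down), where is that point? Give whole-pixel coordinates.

x = 2989 px, y = 948 px

Crop width = 3313 − 2340 = 973 px; one third is 324.33 px.
Crop height = 1364 − 115 = 1249 px; one third is 416.33 px.
The lower-right point is two-thirds across and two-thirds down within the crop:
x = 2340 + 2 × 324.33 ≈ 2989; y = 115 + 2 × 416.33 ≈ 948.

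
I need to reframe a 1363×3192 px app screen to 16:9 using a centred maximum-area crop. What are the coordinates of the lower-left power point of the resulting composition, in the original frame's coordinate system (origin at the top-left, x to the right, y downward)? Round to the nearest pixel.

x = 454 px, y = 1724 px

1363/3192 < 16/9, so the 16:9 crop keeps the full width 1363 and trims height to 1363 × 9/16 = 766.69 px.
Top offset = (3192 − 766.69)/2 = 1212.66 px; left offset = 0.
Lower-left is one-third across and two-thirds down within the crop:
x = 0.00 + 1 × 1363.00/3 ≈ 454; y = 1212.66 + 2 × 766.69/3 ≈ 1724.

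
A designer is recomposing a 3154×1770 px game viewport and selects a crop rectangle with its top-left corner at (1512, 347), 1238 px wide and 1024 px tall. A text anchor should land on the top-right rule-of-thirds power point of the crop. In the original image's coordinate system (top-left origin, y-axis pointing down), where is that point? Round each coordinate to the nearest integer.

One third of the crop width 1238 is 412.67 px.
One third of the crop height 1024 is 341.33 px.
The top-right point is two-thirds across and one-third down within the crop:
x = 1512 + 2 × 412.67 ≈ 2337; y = 347 + 1 × 341.33 ≈ 688.

x = 2337 px, y = 688 px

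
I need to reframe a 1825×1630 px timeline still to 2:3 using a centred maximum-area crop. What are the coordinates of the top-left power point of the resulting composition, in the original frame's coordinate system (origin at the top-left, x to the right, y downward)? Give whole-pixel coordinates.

1825/1630 > 2/3, so the 2:3 crop keeps the full height 1630 and trims width to 1630 × 2/3 = 1086.67 px.
Left offset = (1825 − 1086.67)/2 = 369.17 px; top offset = 0.
Top-left is one-third across and one-third down within the crop:
x = 369.17 + 1 × 1086.67/3 ≈ 731; y = 0.00 + 1 × 1630.00/3 ≈ 543.

x = 731 px, y = 543 px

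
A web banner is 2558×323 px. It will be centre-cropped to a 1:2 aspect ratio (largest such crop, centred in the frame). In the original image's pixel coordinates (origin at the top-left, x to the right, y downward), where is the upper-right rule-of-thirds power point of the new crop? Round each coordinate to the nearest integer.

2558/323 > 1/2, so the 1:2 crop keeps the full height 323 and trims width to 323 × 1/2 = 161.50 px.
Left offset = (2558 − 161.50)/2 = 1198.25 px; top offset = 0.
Upper-right is two-thirds across and one-third down within the crop:
x = 1198.25 + 2 × 161.50/3 ≈ 1306; y = 0.00 + 1 × 323.00/3 ≈ 108.

(1306, 108)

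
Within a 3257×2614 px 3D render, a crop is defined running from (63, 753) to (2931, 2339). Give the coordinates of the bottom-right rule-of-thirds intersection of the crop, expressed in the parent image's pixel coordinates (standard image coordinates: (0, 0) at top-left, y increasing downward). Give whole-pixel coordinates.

(1975, 1810)

Crop width = 2931 − 63 = 2868 px; one third is 956.00 px.
Crop height = 2339 − 753 = 1586 px; one third is 528.67 px.
The bottom-right point is two-thirds across and two-thirds down within the crop:
x = 63 + 2 × 956.00 ≈ 1975; y = 753 + 2 × 528.67 ≈ 1810.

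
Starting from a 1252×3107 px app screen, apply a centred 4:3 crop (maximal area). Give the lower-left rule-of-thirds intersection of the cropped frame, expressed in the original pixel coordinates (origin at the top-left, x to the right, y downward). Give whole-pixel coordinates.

1252/3107 < 4/3, so the 4:3 crop keeps the full width 1252 and trims height to 1252 × 3/4 = 939.00 px.
Top offset = (3107 − 939.00)/2 = 1084.00 px; left offset = 0.
Lower-left is one-third across and two-thirds down within the crop:
x = 0.00 + 1 × 1252.00/3 ≈ 417; y = 1084.00 + 2 × 939.00/3 ≈ 1710.

x = 417 px, y = 1710 px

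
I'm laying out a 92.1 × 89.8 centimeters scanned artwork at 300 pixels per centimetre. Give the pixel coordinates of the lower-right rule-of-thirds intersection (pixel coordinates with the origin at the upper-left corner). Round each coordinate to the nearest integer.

x = 18420 px, y = 17960 px

In pixels the canvas is 92.1 × 300 = 27630 wide and 89.8 × 300 = 26940 tall.
The lower-right point is two-thirds across and two-thirds down:
x = 2 × 27630/3 ≈ 18420; y = 2 × 26940/3 ≈ 17960.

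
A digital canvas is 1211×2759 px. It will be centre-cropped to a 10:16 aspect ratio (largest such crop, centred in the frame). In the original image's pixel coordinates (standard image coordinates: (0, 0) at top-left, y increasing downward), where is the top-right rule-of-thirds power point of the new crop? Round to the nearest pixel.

1211/2759 < 10/16, so the 10:16 crop keeps the full width 1211 and trims height to 1211 × 16/10 = 1937.60 px.
Top offset = (2759 − 1937.60)/2 = 410.70 px; left offset = 0.
Top-right is two-thirds across and one-third down within the crop:
x = 0.00 + 2 × 1211.00/3 ≈ 807; y = 410.70 + 1 × 1937.60/3 ≈ 1057.

x = 807 px, y = 1057 px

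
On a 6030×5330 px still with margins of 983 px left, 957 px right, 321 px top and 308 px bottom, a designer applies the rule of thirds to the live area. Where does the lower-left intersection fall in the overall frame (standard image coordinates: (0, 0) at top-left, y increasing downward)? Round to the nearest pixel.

Content width = 6030 − 983 − 957 = 4090 px; content height = 5330 − 321 − 308 = 4701 px.
Lower-left is one-third across and two-thirds down within the live area.
x = 983 + 1 × 4090/3 = 983 + 1363.33 ≈ 2346
y = 321 + 2 × 4701/3 = 321 + 3134.00 ≈ 3455

x = 2346 px, y = 3455 px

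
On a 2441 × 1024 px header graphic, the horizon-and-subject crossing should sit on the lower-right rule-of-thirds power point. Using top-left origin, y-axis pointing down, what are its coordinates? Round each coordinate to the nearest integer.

x = 1627 px, y = 683 px

The lower-right point sits two-thirds of the way across and two-thirds of the way down.
x = 2 × 2441/3 ≈ 1627; y = 2 × 1024/3 ≈ 683.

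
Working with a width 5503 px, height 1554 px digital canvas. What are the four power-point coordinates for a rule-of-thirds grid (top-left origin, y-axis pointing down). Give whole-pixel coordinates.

(1834, 518), (3669, 518), (1834, 1036), (3669, 1036)

One third of 5503 is 1834.33; one third of 1554 is 518.
Vertical third lines at x = 1834 and x = 3669; horizontal third lines at y = 518 and y = 1036.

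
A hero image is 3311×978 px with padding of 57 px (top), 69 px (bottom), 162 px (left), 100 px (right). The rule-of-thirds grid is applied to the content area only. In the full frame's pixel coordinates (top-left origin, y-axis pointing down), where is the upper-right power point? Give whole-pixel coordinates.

Content width = 3311 − 162 − 100 = 3049 px; content height = 978 − 57 − 69 = 852 px.
Upper-right is two-thirds across and one-third down within the content area.
x = 162 + 2 × 3049/3 = 162 + 2032.67 ≈ 2195
y = 57 + 1 × 852/3 = 57 + 284.00 ≈ 341

x = 2195 px, y = 341 px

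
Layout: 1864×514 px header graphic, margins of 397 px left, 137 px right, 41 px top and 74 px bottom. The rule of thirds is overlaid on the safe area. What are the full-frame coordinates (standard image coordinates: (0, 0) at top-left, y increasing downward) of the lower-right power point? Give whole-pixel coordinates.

x = 1284 px, y = 307 px

Content width = 1864 − 397 − 137 = 1330 px; content height = 514 − 41 − 74 = 399 px.
Lower-right is two-thirds across and two-thirds down within the safe area.
x = 397 + 2 × 1330/3 = 397 + 886.67 ≈ 1284
y = 41 + 2 × 399/3 = 41 + 266.00 ≈ 307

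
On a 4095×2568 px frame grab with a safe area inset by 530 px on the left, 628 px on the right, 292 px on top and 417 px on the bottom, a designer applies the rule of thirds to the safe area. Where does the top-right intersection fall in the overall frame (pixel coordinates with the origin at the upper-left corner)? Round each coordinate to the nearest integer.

x = 2488 px, y = 912 px

Content width = 4095 − 530 − 628 = 2937 px; content height = 2568 − 292 − 417 = 1859 px.
Top-right is two-thirds across and one-third down within the safe area.
x = 530 + 2 × 2937/3 = 530 + 1958.00 ≈ 2488
y = 292 + 1 × 1859/3 = 292 + 619.67 ≈ 912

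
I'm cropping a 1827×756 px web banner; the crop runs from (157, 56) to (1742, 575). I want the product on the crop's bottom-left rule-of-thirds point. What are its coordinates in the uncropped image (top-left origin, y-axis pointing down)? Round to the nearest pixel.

Crop width = 1742 − 157 = 1585 px; one third is 528.33 px.
Crop height = 575 − 56 = 519 px; one third is 173.00 px.
The bottom-left point is one-third across and two-thirds down within the crop:
x = 157 + 1 × 528.33 ≈ 685; y = 56 + 2 × 173.00 ≈ 402.

x = 685 px, y = 402 px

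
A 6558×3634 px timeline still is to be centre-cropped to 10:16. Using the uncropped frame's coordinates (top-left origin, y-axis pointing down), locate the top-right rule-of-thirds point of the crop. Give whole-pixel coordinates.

6558/3634 > 10/16, so the 10:16 crop keeps the full height 3634 and trims width to 3634 × 10/16 = 2271.25 px.
Left offset = (6558 − 2271.25)/2 = 2143.38 px; top offset = 0.
Top-right is two-thirds across and one-third down within the crop:
x = 2143.38 + 2 × 2271.25/3 ≈ 3658; y = 0.00 + 1 × 3634.00/3 ≈ 1211.

(3658, 1211)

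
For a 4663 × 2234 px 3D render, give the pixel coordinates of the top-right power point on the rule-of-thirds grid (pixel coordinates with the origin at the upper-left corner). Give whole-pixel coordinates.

The top-right point sits two-thirds of the way across and one-third of the way down.
x = 2 × 4663/3 ≈ 3109; y = 1 × 2234/3 ≈ 745.

x = 3109 px, y = 745 px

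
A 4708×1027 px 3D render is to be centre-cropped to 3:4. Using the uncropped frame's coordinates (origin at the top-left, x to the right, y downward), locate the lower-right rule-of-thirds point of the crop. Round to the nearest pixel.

4708/1027 > 3/4, so the 3:4 crop keeps the full height 1027 and trims width to 1027 × 3/4 = 770.25 px.
Left offset = (4708 − 770.25)/2 = 1968.88 px; top offset = 0.
Lower-right is two-thirds across and two-thirds down within the crop:
x = 1968.88 + 2 × 770.25/3 ≈ 2482; y = 0.00 + 2 × 1027.00/3 ≈ 685.

(2482, 685)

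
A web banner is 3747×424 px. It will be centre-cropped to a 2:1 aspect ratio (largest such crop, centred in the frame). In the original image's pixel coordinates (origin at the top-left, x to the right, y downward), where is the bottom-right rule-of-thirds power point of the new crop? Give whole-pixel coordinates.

x = 2015 px, y = 283 px

3747/424 > 2/1, so the 2:1 crop keeps the full height 424 and trims width to 424 × 2/1 = 848.00 px.
Left offset = (3747 − 848.00)/2 = 1449.50 px; top offset = 0.
Bottom-right is two-thirds across and two-thirds down within the crop:
x = 1449.50 + 2 × 848.00/3 ≈ 2015; y = 0.00 + 2 × 424.00/3 ≈ 283.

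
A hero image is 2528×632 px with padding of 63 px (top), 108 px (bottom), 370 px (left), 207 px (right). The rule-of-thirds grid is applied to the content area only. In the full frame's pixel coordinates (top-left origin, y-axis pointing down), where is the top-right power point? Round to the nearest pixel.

x = 1671 px, y = 217 px

Content width = 2528 − 370 − 207 = 1951 px; content height = 632 − 63 − 108 = 461 px.
Top-right is two-thirds across and one-third down within the content area.
x = 370 + 2 × 1951/3 = 370 + 1300.67 ≈ 1671
y = 63 + 1 × 461/3 = 63 + 153.67 ≈ 217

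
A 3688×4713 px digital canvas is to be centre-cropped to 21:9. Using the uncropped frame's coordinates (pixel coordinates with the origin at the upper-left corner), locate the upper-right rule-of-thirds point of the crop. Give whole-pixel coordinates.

3688/4713 < 21/9, so the 21:9 crop keeps the full width 3688 and trims height to 3688 × 9/21 = 1580.57 px.
Top offset = (4713 − 1580.57)/2 = 1566.21 px; left offset = 0.
Upper-right is two-thirds across and one-third down within the crop:
x = 0.00 + 2 × 3688.00/3 ≈ 2459; y = 1566.21 + 1 × 1580.57/3 ≈ 2093.

x = 2459 px, y = 2093 px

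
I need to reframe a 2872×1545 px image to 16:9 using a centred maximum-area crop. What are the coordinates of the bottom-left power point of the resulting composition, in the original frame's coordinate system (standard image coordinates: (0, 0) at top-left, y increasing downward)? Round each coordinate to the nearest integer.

x = 978 px, y = 1030 px

2872/1545 > 16/9, so the 16:9 crop keeps the full height 1545 and trims width to 1545 × 16/9 = 2746.67 px.
Left offset = (2872 − 2746.67)/2 = 62.67 px; top offset = 0.
Bottom-left is one-third across and two-thirds down within the crop:
x = 62.67 + 1 × 2746.67/3 ≈ 978; y = 0.00 + 2 × 1545.00/3 ≈ 1030.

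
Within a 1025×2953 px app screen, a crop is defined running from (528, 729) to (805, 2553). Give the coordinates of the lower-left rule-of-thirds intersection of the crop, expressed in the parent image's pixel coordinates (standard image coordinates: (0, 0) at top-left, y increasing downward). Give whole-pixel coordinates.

Crop width = 805 − 528 = 277 px; one third is 92.33 px.
Crop height = 2553 − 729 = 1824 px; one third is 608.00 px.
The lower-left point is one-third across and two-thirds down within the crop:
x = 528 + 1 × 92.33 ≈ 620; y = 729 + 2 × 608.00 ≈ 1945.

x = 620 px, y = 1945 px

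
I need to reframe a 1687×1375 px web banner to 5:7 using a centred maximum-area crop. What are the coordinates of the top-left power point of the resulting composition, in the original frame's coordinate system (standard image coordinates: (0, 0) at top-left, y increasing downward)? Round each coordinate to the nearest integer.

(680, 458)

1687/1375 > 5/7, so the 5:7 crop keeps the full height 1375 and trims width to 1375 × 5/7 = 982.14 px.
Left offset = (1687 − 982.14)/2 = 352.43 px; top offset = 0.
Top-left is one-third across and one-third down within the crop:
x = 352.43 + 1 × 982.14/3 ≈ 680; y = 0.00 + 1 × 1375.00/3 ≈ 458.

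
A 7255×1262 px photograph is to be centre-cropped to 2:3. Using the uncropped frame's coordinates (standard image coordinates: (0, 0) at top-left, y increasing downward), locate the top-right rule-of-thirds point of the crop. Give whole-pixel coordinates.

x = 3768 px, y = 421 px

7255/1262 > 2/3, so the 2:3 crop keeps the full height 1262 and trims width to 1262 × 2/3 = 841.33 px.
Left offset = (7255 − 841.33)/2 = 3206.83 px; top offset = 0.
Top-right is two-thirds across and one-third down within the crop:
x = 3206.83 + 2 × 841.33/3 ≈ 3768; y = 0.00 + 1 × 1262.00/3 ≈ 421.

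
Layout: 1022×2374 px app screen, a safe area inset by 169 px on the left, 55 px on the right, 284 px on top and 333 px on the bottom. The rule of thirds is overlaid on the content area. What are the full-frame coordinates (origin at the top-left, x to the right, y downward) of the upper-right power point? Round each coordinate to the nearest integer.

(701, 870)

Content width = 1022 − 169 − 55 = 798 px; content height = 2374 − 284 − 333 = 1757 px.
Upper-right is two-thirds across and one-third down within the content area.
x = 169 + 2 × 798/3 = 169 + 532.00 ≈ 701
y = 284 + 1 × 1757/3 = 284 + 585.67 ≈ 870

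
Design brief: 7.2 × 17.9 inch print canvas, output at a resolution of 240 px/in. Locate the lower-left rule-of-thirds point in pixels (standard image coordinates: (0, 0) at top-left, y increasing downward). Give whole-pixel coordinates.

x = 576 px, y = 2864 px

In pixels the canvas is 7.2 × 240 = 1728 wide and 17.9 × 240 = 4296 tall.
The lower-left point is one-third across and two-thirds down:
x = 1 × 1728/3 ≈ 576; y = 2 × 4296/3 ≈ 2864.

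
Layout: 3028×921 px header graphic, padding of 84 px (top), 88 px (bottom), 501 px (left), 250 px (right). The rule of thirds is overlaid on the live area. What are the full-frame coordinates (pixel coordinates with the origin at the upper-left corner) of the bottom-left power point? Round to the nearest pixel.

(1260, 583)

Content width = 3028 − 501 − 250 = 2277 px; content height = 921 − 84 − 88 = 749 px.
Bottom-left is one-third across and two-thirds down within the live area.
x = 501 + 1 × 2277/3 = 501 + 759.00 ≈ 1260
y = 84 + 2 × 749/3 = 84 + 499.33 ≈ 583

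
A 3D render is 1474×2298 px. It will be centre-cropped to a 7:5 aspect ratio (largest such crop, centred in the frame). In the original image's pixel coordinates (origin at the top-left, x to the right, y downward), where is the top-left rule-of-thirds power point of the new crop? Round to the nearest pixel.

1474/2298 < 7/5, so the 7:5 crop keeps the full width 1474 and trims height to 1474 × 5/7 = 1052.86 px.
Top offset = (2298 − 1052.86)/2 = 622.57 px; left offset = 0.
Top-left is one-third across and one-third down within the crop:
x = 0.00 + 1 × 1474.00/3 ≈ 491; y = 622.57 + 1 × 1052.86/3 ≈ 974.

(491, 974)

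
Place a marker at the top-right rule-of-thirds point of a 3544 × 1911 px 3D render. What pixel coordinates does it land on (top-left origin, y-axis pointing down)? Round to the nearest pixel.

The top-right point sits two-thirds of the way across and one-third of the way down.
x = 2 × 3544/3 ≈ 2363; y = 1 × 1911/3 ≈ 637.

x = 2363 px, y = 637 px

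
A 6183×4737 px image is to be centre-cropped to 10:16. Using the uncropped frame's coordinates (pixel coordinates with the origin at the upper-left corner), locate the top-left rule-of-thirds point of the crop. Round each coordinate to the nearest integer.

(2598, 1579)

6183/4737 > 10/16, so the 10:16 crop keeps the full height 4737 and trims width to 4737 × 10/16 = 2960.62 px.
Left offset = (6183 − 2960.62)/2 = 1611.19 px; top offset = 0.
Top-left is one-third across and one-third down within the crop:
x = 1611.19 + 1 × 2960.62/3 ≈ 2598; y = 0.00 + 1 × 4737.00/3 ≈ 1579.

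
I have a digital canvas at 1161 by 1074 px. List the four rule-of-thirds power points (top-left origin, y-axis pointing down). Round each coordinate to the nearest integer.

(387, 358), (774, 358), (387, 716), (774, 716)

One third of 1161 is 387; one third of 1074 is 358.
Vertical third lines at x = 387 and x = 774; horizontal third lines at y = 358 and y = 716.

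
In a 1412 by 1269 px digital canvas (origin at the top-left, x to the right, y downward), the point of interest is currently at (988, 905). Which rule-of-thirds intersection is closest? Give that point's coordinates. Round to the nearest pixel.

x = 941 px, y = 846 px

Third lines: x ∈ {471, 941}, y ∈ {423, 846}.
988 is closer to x = 941; 905 is closer to y = 846.
So the nearest intersection is the lower-right power point.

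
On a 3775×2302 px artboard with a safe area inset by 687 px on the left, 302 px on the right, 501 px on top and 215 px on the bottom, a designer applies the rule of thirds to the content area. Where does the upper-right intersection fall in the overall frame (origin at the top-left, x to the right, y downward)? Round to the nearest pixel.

Content width = 3775 − 687 − 302 = 2786 px; content height = 2302 − 501 − 215 = 1586 px.
Upper-right is two-thirds across and one-third down within the content area.
x = 687 + 2 × 2786/3 = 687 + 1857.33 ≈ 2544
y = 501 + 1 × 1586/3 = 501 + 528.67 ≈ 1030

(2544, 1030)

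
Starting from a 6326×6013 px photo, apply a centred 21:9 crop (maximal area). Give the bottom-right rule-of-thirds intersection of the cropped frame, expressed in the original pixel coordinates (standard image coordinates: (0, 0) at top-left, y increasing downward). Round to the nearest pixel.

6326/6013 < 21/9, so the 21:9 crop keeps the full width 6326 and trims height to 6326 × 9/21 = 2711.14 px.
Top offset = (6013 − 2711.14)/2 = 1650.93 px; left offset = 0.
Bottom-right is two-thirds across and two-thirds down within the crop:
x = 0.00 + 2 × 6326.00/3 ≈ 4217; y = 1650.93 + 2 × 2711.14/3 ≈ 3458.

(4217, 3458)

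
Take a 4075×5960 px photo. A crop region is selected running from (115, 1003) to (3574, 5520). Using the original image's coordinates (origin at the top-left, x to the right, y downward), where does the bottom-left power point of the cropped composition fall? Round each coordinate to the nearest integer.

(1268, 4014)

Crop width = 3574 − 115 = 3459 px; one third is 1153.00 px.
Crop height = 5520 − 1003 = 4517 px; one third is 1505.67 px.
The bottom-left point is one-third across and two-thirds down within the crop:
x = 115 + 1 × 1153.00 ≈ 1268; y = 1003 + 2 × 1505.67 ≈ 4014.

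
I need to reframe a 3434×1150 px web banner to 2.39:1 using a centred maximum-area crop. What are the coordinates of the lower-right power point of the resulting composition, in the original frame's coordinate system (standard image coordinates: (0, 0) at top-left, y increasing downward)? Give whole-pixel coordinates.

x = 2175 px, y = 767 px

3434/1150 > 2.39/1, so the 2.39:1 crop keeps the full height 1150 and trims width to 1150 × 2.39/1 = 2748.50 px.
Left offset = (3434 − 2748.50)/2 = 342.75 px; top offset = 0.
Lower-right is two-thirds across and two-thirds down within the crop:
x = 342.75 + 2 × 2748.50/3 ≈ 2175; y = 0.00 + 2 × 1150.00/3 ≈ 767.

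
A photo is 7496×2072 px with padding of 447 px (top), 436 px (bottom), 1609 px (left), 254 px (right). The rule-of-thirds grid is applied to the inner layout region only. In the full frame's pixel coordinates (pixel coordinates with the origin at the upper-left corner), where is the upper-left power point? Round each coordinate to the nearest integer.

Content width = 7496 − 1609 − 254 = 5633 px; content height = 2072 − 447 − 436 = 1189 px.
Upper-left is one-third across and one-third down within the inner layout region.
x = 1609 + 1 × 5633/3 = 1609 + 1877.67 ≈ 3487
y = 447 + 1 × 1189/3 = 447 + 396.33 ≈ 843

x = 3487 px, y = 843 px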